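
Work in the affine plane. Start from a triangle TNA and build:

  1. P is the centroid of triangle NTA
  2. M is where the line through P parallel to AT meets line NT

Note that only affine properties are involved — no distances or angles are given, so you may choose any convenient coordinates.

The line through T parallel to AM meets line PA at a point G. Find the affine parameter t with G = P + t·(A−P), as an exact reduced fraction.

t = 4

Choose coordinates T = (0, 0), N = (1, 0), A = (0, 1).
1. P is the centroid of triangle NTA ⇒ P = (1/3, 1/3)
2. M is where the line through P parallel to AT meets line NT ⇒ M = (1/3, 0)
through T parallel to AM: direction (1/3, -1); meets PA at G = (-1, 3)
G = P + t·(A−P) with t = 4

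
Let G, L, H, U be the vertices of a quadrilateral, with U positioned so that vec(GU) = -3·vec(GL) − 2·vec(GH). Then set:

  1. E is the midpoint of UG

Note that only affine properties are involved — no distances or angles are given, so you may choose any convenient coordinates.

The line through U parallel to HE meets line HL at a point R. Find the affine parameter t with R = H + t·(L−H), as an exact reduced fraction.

t = -3/7

Assign G = (0, 0), L = (1, 0), H = (0, 1), U = (-3, -2) — the answer is frame-independent, so this choice is without loss of generality.
1. E is the midpoint of UG ⇒ E = (-3/2, -1)
through U parallel to HE: direction (-3/2, -2); meets HL at R = (-3/7, 10/7)
R = H + t·(L−H) with t = -3/7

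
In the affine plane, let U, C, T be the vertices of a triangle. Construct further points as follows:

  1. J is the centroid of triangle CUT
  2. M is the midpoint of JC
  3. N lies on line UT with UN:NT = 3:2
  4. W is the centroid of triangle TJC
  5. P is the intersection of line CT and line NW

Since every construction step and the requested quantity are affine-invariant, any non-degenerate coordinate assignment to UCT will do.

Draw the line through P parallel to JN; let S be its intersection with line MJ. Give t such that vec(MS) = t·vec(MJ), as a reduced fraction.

t = -23/13

Work in coordinates with U = (0, 0), C = (1, 0), T = (0, 1).
1. J is the centroid of triangle CUT ⇒ J = (1/3, 1/3)
2. M is the midpoint of JC ⇒ M = (2/3, 1/6)
3. N lies on line UT with UN:NT = 3:2 ⇒ N = (0, 3/5)
4. W is the centroid of triangle TJC ⇒ W = (4/9, 4/9)
5. P is the intersection of line CT and line NW ⇒ P = (8/13, 5/13)
through P parallel to JN: direction (-1/3, 4/15); meets MJ at S = (49/39, -5/39)
S = M + t·(J−M) with t = -23/13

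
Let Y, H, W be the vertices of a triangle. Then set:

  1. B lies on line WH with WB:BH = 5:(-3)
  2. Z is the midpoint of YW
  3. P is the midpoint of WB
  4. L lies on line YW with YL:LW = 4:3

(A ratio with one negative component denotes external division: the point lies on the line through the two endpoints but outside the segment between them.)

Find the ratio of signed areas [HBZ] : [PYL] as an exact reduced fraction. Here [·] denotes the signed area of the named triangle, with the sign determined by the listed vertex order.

Assign Y = (0, 0), H = (1, 0), W = (0, 1) — the answer is frame-independent, so this choice is without loss of generality.
1. B lies on line WH with WB:BH = 5:(-3) ⇒ B = (5/2, -3/2)
2. Z is the midpoint of YW ⇒ Z = (0, 1/2)
3. P is the midpoint of WB ⇒ P = (5/4, -1/4)
4. L lies on line YW with YL:LW = 4:3 ⇒ L = (0, 4/7)
2·[HBZ] = -3/4, 2·[PYL] = -5/7
[HBZ]:[PYL] = -3/4:-5/7 = 21/20

[HBZ]:[PYL] = 21/20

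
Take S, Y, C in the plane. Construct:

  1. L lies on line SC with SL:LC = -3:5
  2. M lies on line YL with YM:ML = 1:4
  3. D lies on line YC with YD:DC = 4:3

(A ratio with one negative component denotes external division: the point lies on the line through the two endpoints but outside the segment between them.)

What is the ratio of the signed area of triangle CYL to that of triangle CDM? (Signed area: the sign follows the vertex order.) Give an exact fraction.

Assign S = (0, 0), Y = (1, 0), C = (0, 1) — the answer is frame-independent, so this choice is without loss of generality.
1. L lies on line SC with SL:LC = -3:5 ⇒ L = (0, -3/2)
2. M lies on line YL with YM:ML = 1:4 ⇒ M = (4/5, -3/10)
3. D lies on line YC with YD:DC = 4:3 ⇒ D = (3/7, 4/7)
2·[CYL] = -5/2, 2·[CDM] = -3/14
[CYL]:[CDM] = -5/2:-3/14 = 35/3

[CYL]:[CDM] = 35/3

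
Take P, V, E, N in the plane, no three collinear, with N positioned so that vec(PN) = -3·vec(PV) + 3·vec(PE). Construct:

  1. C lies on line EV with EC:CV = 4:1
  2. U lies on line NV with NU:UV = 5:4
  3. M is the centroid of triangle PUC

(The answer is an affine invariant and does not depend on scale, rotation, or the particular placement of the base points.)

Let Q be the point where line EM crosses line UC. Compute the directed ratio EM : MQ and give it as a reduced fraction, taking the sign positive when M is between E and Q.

EM:MQ = -103/55

Choose coordinates P = (0, 0), V = (1, 0), E = (0, 1), N = (-3, 3).
1. C lies on line EV with EC:CV = 4:1 ⇒ C = (4/5, 1/5)
2. U lies on line NV with NU:UV = 5:4 ⇒ U = (-7/9, 4/3)
3. M is the centroid of triangle PUC ⇒ M = (1/135, 23/45)
line EM meets UC at Q = (16/4635, 1193/1545)
M = E + t·(Q−E) with t = 103/48, so EM:MQ = 103/48:-55/48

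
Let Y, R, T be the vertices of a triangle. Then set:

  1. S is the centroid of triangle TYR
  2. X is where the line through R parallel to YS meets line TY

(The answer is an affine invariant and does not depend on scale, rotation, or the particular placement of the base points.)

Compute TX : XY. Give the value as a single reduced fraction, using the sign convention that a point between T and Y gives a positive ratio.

Work in coordinates with Y = (0, 0), R = (1, 0), T = (0, 1).
1. S is the centroid of triangle TYR ⇒ S = (1/3, 1/3)
2. X is where the line through R parallel to YS meets line TY ⇒ X = (0, -1)
X = T + t·(Y−T) with t = 2, so TX:XY = t:(1−t) = 2:-1

TX:XY = -2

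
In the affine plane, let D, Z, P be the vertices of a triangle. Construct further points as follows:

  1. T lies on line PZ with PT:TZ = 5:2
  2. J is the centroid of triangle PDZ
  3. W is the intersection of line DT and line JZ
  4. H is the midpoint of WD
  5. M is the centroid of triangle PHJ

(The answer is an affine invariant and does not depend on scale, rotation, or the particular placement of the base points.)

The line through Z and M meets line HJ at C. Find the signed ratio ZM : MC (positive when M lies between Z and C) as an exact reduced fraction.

ZM:MC = -11/2

Choose coordinates D = (0, 0), Z = (1, 0), P = (0, 1).
1. T lies on line PZ with PT:TZ = 5:2 ⇒ T = (5/7, 2/7)
2. J is the centroid of triangle PDZ ⇒ J = (1/3, 1/3)
3. W is the intersection of line DT and line JZ ⇒ W = (5/9, 2/9)
4. H is the midpoint of WD ⇒ H = (5/18, 1/9)
5. M is the centroid of triangle PHJ ⇒ M = (11/54, 13/27)
line ZM meets HJ at C = (23/66, 13/33)
M = Z + t·(C−Z) with t = 11/9, so ZM:MC = 11/9:-2/9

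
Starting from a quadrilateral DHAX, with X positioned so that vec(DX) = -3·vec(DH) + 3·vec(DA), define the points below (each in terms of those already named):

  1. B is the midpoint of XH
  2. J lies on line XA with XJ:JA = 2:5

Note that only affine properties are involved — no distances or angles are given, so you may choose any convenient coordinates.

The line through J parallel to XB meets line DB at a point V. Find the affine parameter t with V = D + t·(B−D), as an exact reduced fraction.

Choose coordinates D = (0, 0), H = (1, 0), A = (0, 1), X = (-3, 3).
1. B is the midpoint of XH ⇒ B = (-1, 3/2)
2. J lies on line XA with XJ:JA = 2:5 ⇒ J = (-15/7, 17/7)
through J parallel to XB: direction (2, -3/2); meets DB at V = (-23/21, 23/14)
V = D + t·(B−D) with t = 23/21

t = 23/21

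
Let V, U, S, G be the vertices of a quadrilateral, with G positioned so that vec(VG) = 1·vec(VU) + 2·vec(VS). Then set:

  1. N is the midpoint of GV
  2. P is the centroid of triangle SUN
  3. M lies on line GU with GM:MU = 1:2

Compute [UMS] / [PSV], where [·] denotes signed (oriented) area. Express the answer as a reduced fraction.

[UMS]:[PSV] = 8/3

Work in coordinates with V = (0, 0), U = (1, 0), S = (0, 1), G = (1, 2).
1. N is the midpoint of GV ⇒ N = (1/2, 1)
2. P is the centroid of triangle SUN ⇒ P = (1/2, 2/3)
3. M lies on line GU with GM:MU = 1:2 ⇒ M = (1, 4/3)
2·[UMS] = 4/3, 2·[PSV] = 1/2
[UMS]:[PSV] = 4/3:1/2 = 8/3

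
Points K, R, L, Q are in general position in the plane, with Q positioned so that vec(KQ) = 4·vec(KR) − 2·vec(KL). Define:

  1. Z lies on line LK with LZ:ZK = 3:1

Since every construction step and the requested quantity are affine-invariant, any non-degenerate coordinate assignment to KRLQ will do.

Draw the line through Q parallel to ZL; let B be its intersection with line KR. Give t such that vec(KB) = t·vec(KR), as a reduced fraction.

t = 4

Work in coordinates with K = (0, 0), R = (1, 0), L = (0, 1), Q = (4, -2).
1. Z lies on line LK with LZ:ZK = 3:1 ⇒ Z = (0, 1/4)
through Q parallel to ZL: direction (0, 3/4); meets KR at B = (4, 0)
B = K + t·(R−K) with t = 4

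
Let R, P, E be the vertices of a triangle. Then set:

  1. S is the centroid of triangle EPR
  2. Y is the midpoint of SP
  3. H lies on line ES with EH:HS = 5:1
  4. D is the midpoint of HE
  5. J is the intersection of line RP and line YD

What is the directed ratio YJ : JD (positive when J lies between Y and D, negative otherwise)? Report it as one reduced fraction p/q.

Assign R = (0, 0), P = (1, 0), E = (0, 1) — the answer is frame-independent, so this choice is without loss of generality.
1. S is the centroid of triangle EPR ⇒ S = (1/3, 1/3)
2. Y is the midpoint of SP ⇒ Y = (2/3, 1/6)
3. H lies on line ES with EH:HS = 5:1 ⇒ H = (5/18, 4/9)
4. D is the midpoint of HE ⇒ D = (5/36, 13/18)
5. J is the intersection of line RP and line YD ⇒ J = (33/40, 0)
J = Y + t·(D−Y) with t = -3/10, so YJ:JD = t:(1−t) = -3/10:13/10

YJ:JD = -3/13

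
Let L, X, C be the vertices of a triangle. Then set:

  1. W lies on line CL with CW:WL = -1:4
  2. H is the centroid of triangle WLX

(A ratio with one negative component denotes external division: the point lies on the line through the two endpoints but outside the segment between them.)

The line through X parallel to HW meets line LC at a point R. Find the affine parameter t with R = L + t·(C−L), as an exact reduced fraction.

Work in coordinates with L = (0, 0), X = (1, 0), C = (0, 1).
1. W lies on line CL with CW:WL = -1:4 ⇒ W = (0, 4/3)
2. H is the centroid of triangle WLX ⇒ H = (1/3, 4/9)
through X parallel to HW: direction (-1/3, 8/9); meets LC at R = (0, 8/3)
R = L + t·(C−L) with t = 8/3

t = 8/3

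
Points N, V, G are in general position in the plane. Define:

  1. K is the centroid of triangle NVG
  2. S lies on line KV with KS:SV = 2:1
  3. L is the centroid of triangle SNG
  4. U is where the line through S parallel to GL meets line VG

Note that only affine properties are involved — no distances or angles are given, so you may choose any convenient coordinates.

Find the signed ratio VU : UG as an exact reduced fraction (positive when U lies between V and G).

VU:UG = 3/7

Set N = (0, 0), V = (1, 0), G = (0, 1); any affine frame gives the same invariant.
1. K is the centroid of triangle NVG ⇒ K = (1/3, 1/3)
2. S lies on line KV with KS:SV = 2:1 ⇒ S = (7/9, 1/9)
3. L is the centroid of triangle SNG ⇒ L = (7/27, 10/27)
4. U is where the line through S parallel to GL meets line VG ⇒ U = (7/10, 3/10)
U = V + t·(G−V) with t = 3/10, so VU:UG = t:(1−t) = 3/10:7/10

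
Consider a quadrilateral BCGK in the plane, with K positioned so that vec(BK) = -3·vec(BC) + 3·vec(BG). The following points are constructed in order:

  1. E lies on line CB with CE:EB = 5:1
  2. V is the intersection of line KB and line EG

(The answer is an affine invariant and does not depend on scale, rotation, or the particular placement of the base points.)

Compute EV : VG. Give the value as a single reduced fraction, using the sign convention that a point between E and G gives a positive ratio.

EV:VG = -1/6

Assign B = (0, 0), C = (1, 0), G = (0, 1), K = (-3, 3) — the answer is frame-independent, so this choice is without loss of generality.
1. E lies on line CB with CE:EB = 5:1 ⇒ E = (1/6, 0)
2. V is the intersection of line KB and line EG ⇒ V = (1/5, -1/5)
V = E + t·(G−E) with t = -1/5, so EV:VG = t:(1−t) = -1/5:6/5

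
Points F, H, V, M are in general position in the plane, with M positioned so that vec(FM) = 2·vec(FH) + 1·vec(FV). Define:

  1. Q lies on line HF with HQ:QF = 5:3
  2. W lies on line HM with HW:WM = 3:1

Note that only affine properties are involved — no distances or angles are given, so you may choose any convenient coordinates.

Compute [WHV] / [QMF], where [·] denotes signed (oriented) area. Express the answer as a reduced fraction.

Assign F = (0, 0), H = (1, 0), V = (0, 1), M = (2, 1) — the answer is frame-independent, so this choice is without loss of generality.
1. Q lies on line HF with HQ:QF = 5:3 ⇒ Q = (3/8, 0)
2. W lies on line HM with HW:WM = 3:1 ⇒ W = (7/4, 3/4)
2·[WHV] = -3/2, 2·[QMF] = 3/8
[WHV]:[QMF] = -3/2:3/8 = -4

[WHV]:[QMF] = -4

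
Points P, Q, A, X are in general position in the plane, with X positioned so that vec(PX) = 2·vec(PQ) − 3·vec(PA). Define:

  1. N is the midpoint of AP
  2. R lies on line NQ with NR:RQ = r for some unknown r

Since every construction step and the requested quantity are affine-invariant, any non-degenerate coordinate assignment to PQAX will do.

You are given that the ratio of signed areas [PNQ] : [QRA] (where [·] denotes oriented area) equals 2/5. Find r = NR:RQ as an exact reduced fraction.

r = -3/5

Set P = (0, 0), Q = (1, 0), A = (0, 1), X = (2, -3); any affine frame gives the same invariant.
1. N is the midpoint of AP ⇒ N = (0, 1/2)
2. With NR:RQ = r, write λ = r/(r+1) so R = N + λ·(Q−N); R is affine-linear in λ
Every point depending on R is an affine combination of R and λ-independent points, so each such coordinate is linear in λ; the λ² term in each signed area is a multiple of (Q−N)×(Q−N) = 0, so 2·[PNQ] and 2·[QRA] are each linear in λ. Evaluating at λ=0 and λ=1:
  2·[PNQ] = -1/2,   2·[QRA] = 1/2·λ − 1/2
So [PNQ]:[QRA] = (-1/2) / (1/2·λ − 1/2). Setting this equal to 2/5:
  -1/2 = 2/5·(1/2·λ − 1/2)  ⇒  λ = -3/2
Then r = λ/(1−λ) = (-3/2)/(5/2) = -3/5. Check: with r = -3/5, R = (-3/2, 5/4) and [PNQ]:[QRA] = 2/5 as required.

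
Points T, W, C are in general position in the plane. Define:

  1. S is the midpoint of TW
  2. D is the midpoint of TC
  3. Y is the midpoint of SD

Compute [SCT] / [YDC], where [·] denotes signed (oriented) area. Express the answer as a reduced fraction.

[SCT]:[YDC] = -4

Set T = (0, 0), W = (1, 0), C = (0, 1); any affine frame gives the same invariant.
1. S is the midpoint of TW ⇒ S = (1/2, 0)
2. D is the midpoint of TC ⇒ D = (0, 1/2)
3. Y is the midpoint of SD ⇒ Y = (1/4, 1/4)
2·[SCT] = 1/2, 2·[YDC] = -1/8
[SCT]:[YDC] = 1/2:-1/8 = -4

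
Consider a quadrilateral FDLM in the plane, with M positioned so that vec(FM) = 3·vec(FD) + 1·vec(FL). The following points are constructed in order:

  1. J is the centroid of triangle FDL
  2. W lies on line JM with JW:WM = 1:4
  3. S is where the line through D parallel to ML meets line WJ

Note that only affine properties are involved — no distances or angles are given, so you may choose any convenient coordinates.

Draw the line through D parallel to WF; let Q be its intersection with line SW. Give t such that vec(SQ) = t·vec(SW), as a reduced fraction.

t = 2

Work in coordinates with F = (0, 0), D = (1, 0), L = (0, 1), M = (3, 1).
1. J is the centroid of triangle FDL ⇒ J = (1/3, 1/3)
2. W lies on line JM with JW:WM = 1:4 ⇒ W = (13/15, 7/15)
3. S is where the line through D parallel to ML meets line WJ ⇒ S = (-1, 0)
through D parallel to WF: direction (-13/15, -7/15); meets SW at Q = (41/15, 14/15)
Q = S + t·(W−S) with t = 2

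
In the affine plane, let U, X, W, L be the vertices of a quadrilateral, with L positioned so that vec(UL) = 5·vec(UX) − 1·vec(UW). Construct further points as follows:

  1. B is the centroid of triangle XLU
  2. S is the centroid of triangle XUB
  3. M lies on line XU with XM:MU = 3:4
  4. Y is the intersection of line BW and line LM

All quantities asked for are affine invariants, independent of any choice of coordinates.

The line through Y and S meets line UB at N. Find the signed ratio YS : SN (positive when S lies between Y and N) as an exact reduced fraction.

Choose coordinates U = (0, 0), X = (1, 0), W = (0, 1), L = (5, -1).
1. B is the centroid of triangle XLU ⇒ B = (2, -1/3)
2. S is the centroid of triangle XUB ⇒ S = (1, -1/9)
3. M lies on line XU with XM:MU = 3:4 ⇒ M = (4/7, 0)
4. Y is the intersection of line BW and line LM ⇒ Y = (81/41, -13/41)
line YS meets UB at N = (9/4, -3/8)
S = Y + t·(N−Y) with t = -32/9, so YS:SN = -32/9:41/9

YS:SN = -32/41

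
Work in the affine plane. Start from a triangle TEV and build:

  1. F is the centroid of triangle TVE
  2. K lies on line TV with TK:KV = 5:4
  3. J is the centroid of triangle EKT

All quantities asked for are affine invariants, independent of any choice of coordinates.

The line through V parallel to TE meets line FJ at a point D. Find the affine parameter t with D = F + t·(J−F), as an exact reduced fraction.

Assign T = (0, 0), E = (1, 0), V = (0, 1) — the answer is frame-independent, so this choice is without loss of generality.
1. F is the centroid of triangle TVE ⇒ F = (1/3, 1/3)
2. K lies on line TV with TK:KV = 5:4 ⇒ K = (0, 5/9)
3. J is the centroid of triangle EKT ⇒ J = (1/3, 5/27)
through V parallel to TE: direction (1, 0); meets FJ at D = (1/3, 1)
D = F + t·(J−F) with t = -9/2

t = -9/2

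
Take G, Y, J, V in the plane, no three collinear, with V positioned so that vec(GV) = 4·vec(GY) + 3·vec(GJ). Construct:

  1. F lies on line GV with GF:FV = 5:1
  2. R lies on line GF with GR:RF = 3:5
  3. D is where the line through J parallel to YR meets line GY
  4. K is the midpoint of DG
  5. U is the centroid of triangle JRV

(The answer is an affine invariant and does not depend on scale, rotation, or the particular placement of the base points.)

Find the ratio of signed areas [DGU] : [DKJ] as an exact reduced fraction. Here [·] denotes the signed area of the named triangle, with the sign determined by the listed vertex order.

Work in coordinates with G = (0, 0), Y = (1, 0), J = (0, 1), V = (4, 3).
1. F lies on line GV with GF:FV = 5:1 ⇒ F = (10/3, 5/2)
2. R lies on line GF with GR:RF = 3:5 ⇒ R = (5/4, 15/16)
3. D is where the line through J parallel to YR meets line GY ⇒ D = (-4/15, 0)
4. K is the midpoint of DG ⇒ K = (-2/15, 0)
5. U is the centroid of triangle JRV ⇒ U = (7/4, 79/48)
2·[DGU] = 79/180, 2·[DKJ] = 2/15
[DGU]:[DKJ] = 79/180:2/15 = 79/24

[DGU]:[DKJ] = 79/24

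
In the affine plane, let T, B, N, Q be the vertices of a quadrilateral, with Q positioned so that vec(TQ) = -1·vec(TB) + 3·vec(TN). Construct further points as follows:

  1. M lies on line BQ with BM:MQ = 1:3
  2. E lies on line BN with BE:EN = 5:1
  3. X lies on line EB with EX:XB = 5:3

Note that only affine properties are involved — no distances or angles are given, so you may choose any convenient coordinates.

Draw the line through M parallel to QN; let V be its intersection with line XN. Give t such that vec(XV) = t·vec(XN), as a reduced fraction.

Work in coordinates with T = (0, 0), B = (1, 0), N = (0, 1), Q = (-1, 3).
1. M lies on line BQ with BM:MQ = 1:3 ⇒ M = (1/2, 3/4)
2. E lies on line BN with BE:EN = 5:1 ⇒ E = (1/6, 5/6)
3. X lies on line EB with EX:XB = 5:3 ⇒ X = (11/16, 5/16)
through M parallel to QN: direction (1, -2); meets XN at V = (3/4, 1/4)
V = X + t·(N−X) with t = -1/11

t = -1/11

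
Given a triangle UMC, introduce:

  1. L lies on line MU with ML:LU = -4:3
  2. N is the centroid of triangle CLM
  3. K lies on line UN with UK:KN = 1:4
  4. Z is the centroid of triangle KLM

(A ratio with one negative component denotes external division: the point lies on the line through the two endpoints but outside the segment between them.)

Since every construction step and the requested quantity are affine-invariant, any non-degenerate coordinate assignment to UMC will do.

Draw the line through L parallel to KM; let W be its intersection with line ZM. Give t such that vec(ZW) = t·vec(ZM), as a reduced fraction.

Assign U = (0, 0), M = (1, 0), C = (0, 1) — the answer is frame-independent, so this choice is without loss of generality.
1. L lies on line MU with ML:LU = -4:3 ⇒ L = (-3, 0)
2. N is the centroid of triangle CLM ⇒ N = (-2/3, 1/3)
3. K lies on line UN with UK:KN = 1:4 ⇒ K = (-2/15, 1/15)
4. Z is the centroid of triangle KLM ⇒ Z = (-32/45, 1/45)
through L parallel to KM: direction (17/15, -1/15); meets ZM at W = (-62/15, 1/15)
W = Z + t·(M−Z) with t = -2

t = -2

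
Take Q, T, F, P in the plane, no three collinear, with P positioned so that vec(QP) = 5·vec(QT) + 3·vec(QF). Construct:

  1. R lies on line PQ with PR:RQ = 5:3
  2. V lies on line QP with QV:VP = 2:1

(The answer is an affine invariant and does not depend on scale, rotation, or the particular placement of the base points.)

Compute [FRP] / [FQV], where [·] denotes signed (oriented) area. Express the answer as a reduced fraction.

Set Q = (0, 0), T = (1, 0), F = (0, 1), P = (5, 3); any affine frame gives the same invariant.
1. R lies on line PQ with PR:RQ = 5:3 ⇒ R = (15/8, 9/8)
2. V lies on line QP with QV:VP = 2:1 ⇒ V = (10/3, 2)
2·[FRP] = 25/8, 2·[FQV] = 10/3
[FRP]:[FQV] = 25/8:10/3 = 15/16

[FRP]:[FQV] = 15/16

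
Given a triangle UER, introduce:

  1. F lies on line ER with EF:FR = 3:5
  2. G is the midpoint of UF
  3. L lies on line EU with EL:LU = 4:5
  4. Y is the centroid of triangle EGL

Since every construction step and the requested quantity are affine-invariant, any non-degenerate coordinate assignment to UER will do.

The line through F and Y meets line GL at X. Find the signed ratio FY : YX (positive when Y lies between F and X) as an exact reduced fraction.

Assign U = (0, 0), E = (1, 0), R = (0, 1) — the answer is frame-independent, so this choice is without loss of generality.
1. F lies on line ER with EF:FR = 3:5 ⇒ F = (5/8, 3/8)
2. G is the midpoint of UF ⇒ G = (5/16, 3/16)
3. L lies on line EU with EL:LU = 4:5 ⇒ L = (5/9, 0)
4. Y is the centroid of triangle EGL ⇒ Y = (269/432, 1/16)
line FY meets GL at X = (985/1584, -9/176)
Y = F + t·(X−F) with t = 11/15, so FY:YX = 11/15:4/15

FY:YX = 11/4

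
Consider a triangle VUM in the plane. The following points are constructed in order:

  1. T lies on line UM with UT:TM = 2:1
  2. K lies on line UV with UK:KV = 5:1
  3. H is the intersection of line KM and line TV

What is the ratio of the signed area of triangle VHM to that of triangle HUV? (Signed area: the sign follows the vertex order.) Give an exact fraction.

[VHM]:[HUV] = -1/2

Work in coordinates with V = (0, 0), U = (1, 0), M = (0, 1).
1. T lies on line UM with UT:TM = 2:1 ⇒ T = (1/3, 2/3)
2. K lies on line UV with UK:KV = 5:1 ⇒ K = (1/6, 0)
3. H is the intersection of line KM and line TV ⇒ H = (1/8, 1/4)
2·[VHM] = 1/8, 2·[HUV] = -1/4
[VHM]:[HUV] = 1/8:-1/4 = -1/2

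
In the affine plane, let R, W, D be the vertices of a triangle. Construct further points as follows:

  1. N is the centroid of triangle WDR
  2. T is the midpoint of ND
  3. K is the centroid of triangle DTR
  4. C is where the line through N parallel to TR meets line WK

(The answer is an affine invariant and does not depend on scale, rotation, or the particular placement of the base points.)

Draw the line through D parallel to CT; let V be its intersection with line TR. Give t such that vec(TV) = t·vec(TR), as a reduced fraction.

Assign R = (0, 0), W = (1, 0), D = (0, 1) — the answer is frame-independent, so this choice is without loss of generality.
1. N is the centroid of triangle WDR ⇒ N = (1/3, 1/3)
2. T is the midpoint of ND ⇒ T = (1/6, 2/3)
3. K is the centroid of triangle DTR ⇒ K = (1/18, 5/9)
4. C is where the line through N parallel to TR meets line WK ⇒ C = (9/26, 5/13)
through D parallel to CT: direction (-7/39, 11/39); meets TR at V = (7/39, 28/39)
V = T + t·(R−T) with t = -1/13

t = -1/13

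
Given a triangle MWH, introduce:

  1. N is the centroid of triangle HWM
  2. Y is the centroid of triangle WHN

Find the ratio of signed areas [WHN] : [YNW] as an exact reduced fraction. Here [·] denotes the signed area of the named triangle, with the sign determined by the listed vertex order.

Set M = (0, 0), W = (1, 0), H = (0, 1); any affine frame gives the same invariant.
1. N is the centroid of triangle HWM ⇒ N = (1/3, 1/3)
2. Y is the centroid of triangle WHN ⇒ Y = (4/9, 4/9)
2·[WHN] = 1/3, 2·[YNW] = 1/9
[WHN]:[YNW] = 1/3:1/9 = 3

[WHN]:[YNW] = 3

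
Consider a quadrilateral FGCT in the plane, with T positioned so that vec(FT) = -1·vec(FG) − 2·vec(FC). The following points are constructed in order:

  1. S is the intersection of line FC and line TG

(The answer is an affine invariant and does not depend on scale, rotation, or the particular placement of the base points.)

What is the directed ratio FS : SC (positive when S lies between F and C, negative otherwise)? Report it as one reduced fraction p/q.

FS:SC = -1/2

Set F = (0, 0), G = (1, 0), C = (0, 1), T = (-1, -2); any affine frame gives the same invariant.
1. S is the intersection of line FC and line TG ⇒ S = (0, -1)
S = F + t·(C−F) with t = -1, so FS:SC = t:(1−t) = -1:2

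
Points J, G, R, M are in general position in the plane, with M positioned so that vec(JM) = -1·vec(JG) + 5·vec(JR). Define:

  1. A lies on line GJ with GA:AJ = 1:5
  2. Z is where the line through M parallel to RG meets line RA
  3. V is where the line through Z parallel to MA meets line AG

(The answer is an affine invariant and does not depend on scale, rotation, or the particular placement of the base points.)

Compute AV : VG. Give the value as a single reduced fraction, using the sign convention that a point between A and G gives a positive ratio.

AV:VG = -266/271

Set J = (0, 0), G = (1, 0), R = (0, 1), M = (-1, 5); any affine frame gives the same invariant.
1. A lies on line GJ with GA:AJ = 1:5 ⇒ A = (5/6, 0)
2. Z is where the line through M parallel to RG meets line RA ⇒ Z = (-15, 19)
3. V is where the line through Z parallel to MA meets line AG ⇒ V = (-241/30, 0)
V = A + t·(G−A) with t = -266/5, so AV:VG = t:(1−t) = -266/5:271/5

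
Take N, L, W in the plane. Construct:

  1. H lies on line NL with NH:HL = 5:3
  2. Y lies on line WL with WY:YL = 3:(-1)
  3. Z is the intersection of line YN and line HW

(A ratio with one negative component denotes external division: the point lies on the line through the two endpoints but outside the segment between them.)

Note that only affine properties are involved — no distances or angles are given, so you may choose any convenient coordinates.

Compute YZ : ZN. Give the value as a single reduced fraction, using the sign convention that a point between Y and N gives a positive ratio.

YZ:ZN = 9/10

Work in coordinates with N = (0, 0), L = (1, 0), W = (0, 1).
1. H lies on line NL with NH:HL = 5:3 ⇒ H = (5/8, 0)
2. Y lies on line WL with WY:YL = 3:(-1) ⇒ Y = (3/2, -1/2)
3. Z is the intersection of line YN and line HW ⇒ Z = (15/19, -5/19)
Z = Y + t·(N−Y) with t = 9/19, so YZ:ZN = t:(1−t) = 9/19:10/19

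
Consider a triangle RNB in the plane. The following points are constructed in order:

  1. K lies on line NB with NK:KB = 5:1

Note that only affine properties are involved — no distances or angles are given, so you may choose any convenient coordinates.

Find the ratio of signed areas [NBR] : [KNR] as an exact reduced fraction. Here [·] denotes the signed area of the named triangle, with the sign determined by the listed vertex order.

[NBR]:[KNR] = -6/5

Work in coordinates with R = (0, 0), N = (1, 0), B = (0, 1).
1. K lies on line NB with NK:KB = 5:1 ⇒ K = (1/6, 5/6)
2·[NBR] = 1, 2·[KNR] = -5/6
[NBR]:[KNR] = 1:-5/6 = -6/5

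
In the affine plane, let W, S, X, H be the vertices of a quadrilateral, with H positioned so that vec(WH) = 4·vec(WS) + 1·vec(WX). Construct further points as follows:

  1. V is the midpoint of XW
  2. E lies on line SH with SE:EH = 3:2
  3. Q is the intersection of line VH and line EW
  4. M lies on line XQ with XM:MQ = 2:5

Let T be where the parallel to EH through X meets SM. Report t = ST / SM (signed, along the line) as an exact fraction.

Set W = (0, 0), S = (1, 0), X = (0, 1), H = (4, 1); any affine frame gives the same invariant.
1. V is the midpoint of XW ⇒ V = (0, 1/2)
2. E lies on line SH with SE:EH = 3:2 ⇒ E = (14/5, 3/5)
3. Q is the intersection of line VH and line EW ⇒ Q = (28/5, 6/5)
4. M lies on line XQ with XM:MQ = 2:5 ⇒ M = (8/5, 37/35)
through X parallel to EH: direction (6/5, 2/5); meets SM at T = (29/15, 74/45)
T = S + t·(M−S) with t = 14/9

t = 14/9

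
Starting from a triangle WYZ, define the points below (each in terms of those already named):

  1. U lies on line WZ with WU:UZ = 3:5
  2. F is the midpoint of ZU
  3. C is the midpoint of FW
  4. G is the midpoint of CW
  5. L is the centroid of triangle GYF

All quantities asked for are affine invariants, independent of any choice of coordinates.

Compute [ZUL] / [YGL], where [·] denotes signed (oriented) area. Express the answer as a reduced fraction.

[ZUL]:[YGL] = -40/33

Work in coordinates with W = (0, 0), Y = (1, 0), Z = (0, 1).
1. U lies on line WZ with WU:UZ = 3:5 ⇒ U = (0, 3/8)
2. F is the midpoint of ZU ⇒ F = (0, 11/16)
3. C is the midpoint of FW ⇒ C = (0, 11/32)
4. G is the midpoint of CW ⇒ G = (0, 11/64)
5. L is the centroid of triangle GYF ⇒ L = (1/3, 55/192)
2·[ZUL] = 5/24, 2·[YGL] = -11/64
[ZUL]:[YGL] = 5/24:-11/64 = -40/33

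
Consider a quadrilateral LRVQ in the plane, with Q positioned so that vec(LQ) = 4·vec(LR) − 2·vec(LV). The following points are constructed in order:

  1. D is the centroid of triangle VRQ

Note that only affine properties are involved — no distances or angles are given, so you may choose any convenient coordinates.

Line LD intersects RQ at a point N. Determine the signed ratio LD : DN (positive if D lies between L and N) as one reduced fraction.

Choose coordinates L = (0, 0), R = (1, 0), V = (0, 1), Q = (4, -2).
1. D is the centroid of triangle VRQ ⇒ D = (5/3, -1/3)
line LD meets RQ at N = (10/7, -2/7)
D = L + t·(N−L) with t = 7/6, so LD:DN = 7/6:-1/6

LD:DN = -7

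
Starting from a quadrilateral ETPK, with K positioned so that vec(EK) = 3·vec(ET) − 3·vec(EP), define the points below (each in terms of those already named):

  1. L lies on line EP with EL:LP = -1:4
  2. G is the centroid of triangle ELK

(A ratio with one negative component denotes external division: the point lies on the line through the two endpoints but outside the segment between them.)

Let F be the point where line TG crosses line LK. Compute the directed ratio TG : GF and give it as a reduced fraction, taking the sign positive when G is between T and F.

TG:GF = 10

Set E = (0, 0), T = (1, 0), P = (0, 1), K = (3, -3); any affine frame gives the same invariant.
1. L lies on line EP with EL:LP = -1:4 ⇒ L = (0, -1/3)
2. G is the centroid of triangle ELK ⇒ G = (1, -10/9)
line TG meets LK at F = (1, -11/9)
G = T + t·(F−T) with t = 10/11, so TG:GF = 10/11:1/11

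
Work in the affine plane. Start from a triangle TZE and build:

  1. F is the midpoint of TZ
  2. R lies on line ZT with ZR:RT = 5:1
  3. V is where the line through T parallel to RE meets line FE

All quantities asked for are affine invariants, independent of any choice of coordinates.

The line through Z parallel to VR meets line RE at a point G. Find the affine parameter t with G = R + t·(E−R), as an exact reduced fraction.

t = 15/2

Choose coordinates T = (0, 0), Z = (1, 0), E = (0, 1).
1. F is the midpoint of TZ ⇒ F = (1/2, 0)
2. R lies on line ZT with ZR:RT = 5:1 ⇒ R = (1/6, 0)
3. V is where the line through T parallel to RE meets line FE ⇒ V = (-1/4, 3/2)
through Z parallel to VR: direction (5/12, -3/2); meets RE at G = (-13/12, 15/2)
G = R + t·(E−R) with t = 15/2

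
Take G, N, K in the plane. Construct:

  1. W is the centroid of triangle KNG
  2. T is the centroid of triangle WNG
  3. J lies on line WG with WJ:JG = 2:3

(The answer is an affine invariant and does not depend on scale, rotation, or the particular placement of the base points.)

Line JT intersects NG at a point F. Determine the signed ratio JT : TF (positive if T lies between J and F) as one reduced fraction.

Assign G = (0, 0), N = (1, 0), K = (0, 1) — the answer is frame-independent, so this choice is without loss of generality.
1. W is the centroid of triangle KNG ⇒ W = (1/3, 1/3)
2. T is the centroid of triangle WNG ⇒ T = (4/9, 1/9)
3. J lies on line WG with WJ:JG = 2:3 ⇒ J = (1/5, 1/5)
line JT meets NG at F = (3/4, 0)
T = J + t·(F−J) with t = 4/9, so JT:TF = 4/9:5/9

JT:TF = 4/5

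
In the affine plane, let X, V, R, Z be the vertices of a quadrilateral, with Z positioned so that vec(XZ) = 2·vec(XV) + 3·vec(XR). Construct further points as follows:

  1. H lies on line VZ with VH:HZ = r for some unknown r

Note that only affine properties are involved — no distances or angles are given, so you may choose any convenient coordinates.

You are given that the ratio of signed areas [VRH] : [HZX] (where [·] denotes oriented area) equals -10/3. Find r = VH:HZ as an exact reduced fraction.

r = 5/2

Assign X = (0, 0), V = (1, 0), R = (0, 1), Z = (2, 3) — the answer is frame-independent, so this choice is without loss of generality.
1. With VH:HZ = r, write λ = r/(r+1) so H = V + λ·(Z−V); H is affine-linear in λ
Every point depending on H is an affine combination of H and λ-independent points, so each such coordinate is linear in λ; the λ² term in each signed area is a multiple of (Z−V)×(Z−V) = 0, so 2·[VRH] and 2·[HZX] are each linear in λ. Evaluating at λ=0 and λ=1:
  2·[VRH] = -4·λ,   2·[HZX] = -3·λ + 3
So [VRH]:[HZX] = (-4·λ) / (-3·λ + 3). Setting this equal to -10/3:
  -4·λ = -10/3·(-3·λ + 3)  ⇒  λ = 5/7
Then r = λ/(1−λ) = (5/7)/(2/7) = 5/2. Check: with r = 5/2, H = (12/7, 15/7) and [VRH]:[HZX] = -10/3 as required.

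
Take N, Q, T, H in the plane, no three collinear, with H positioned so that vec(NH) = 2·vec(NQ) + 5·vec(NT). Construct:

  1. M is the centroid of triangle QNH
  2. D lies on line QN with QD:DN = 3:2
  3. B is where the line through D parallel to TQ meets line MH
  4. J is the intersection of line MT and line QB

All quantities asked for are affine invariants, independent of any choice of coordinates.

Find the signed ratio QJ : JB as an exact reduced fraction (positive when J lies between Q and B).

QJ:JB = -325/272

Choose coordinates N = (0, 0), Q = (1, 0), T = (0, 1), H = (2, 5).
1. M is the centroid of triangle QNH ⇒ M = (1, 5/3)
2. D lies on line QN with QD:DN = 3:2 ⇒ D = (2/5, 0)
3. B is where the line through D parallel to TQ meets line MH ⇒ B = (31/65, -1/13)
4. J is the intersection of line MT and line QB ⇒ J = (-117/53, -25/53)
J = Q + t·(B−Q) with t = 325/53, so QJ:JB = t:(1−t) = 325/53:-272/53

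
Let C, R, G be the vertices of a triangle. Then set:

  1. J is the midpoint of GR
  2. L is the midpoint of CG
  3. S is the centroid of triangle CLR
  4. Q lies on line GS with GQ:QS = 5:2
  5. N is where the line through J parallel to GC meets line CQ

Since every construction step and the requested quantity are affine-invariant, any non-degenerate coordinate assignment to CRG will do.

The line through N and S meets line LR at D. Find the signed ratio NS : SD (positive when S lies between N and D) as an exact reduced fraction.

NS:SD = -23/5

Assign C = (0, 0), R = (1, 0), G = (0, 1) — the answer is frame-independent, so this choice is without loss of generality.
1. J is the midpoint of GR ⇒ J = (1/2, 1/2)
2. L is the midpoint of CG ⇒ L = (0, 1/2)
3. S is the centroid of triangle CLR ⇒ S = (1/3, 1/6)
4. Q lies on line GS with GQ:QS = 5:2 ⇒ Q = (5/21, 17/42)
5. N is where the line through J parallel to GC meets line CQ ⇒ N = (1/2, 17/20)
line NS meets LR at D = (17/46, 29/92)
S = N + t·(D−N) with t = 23/18, so NS:SD = 23/18:-5/18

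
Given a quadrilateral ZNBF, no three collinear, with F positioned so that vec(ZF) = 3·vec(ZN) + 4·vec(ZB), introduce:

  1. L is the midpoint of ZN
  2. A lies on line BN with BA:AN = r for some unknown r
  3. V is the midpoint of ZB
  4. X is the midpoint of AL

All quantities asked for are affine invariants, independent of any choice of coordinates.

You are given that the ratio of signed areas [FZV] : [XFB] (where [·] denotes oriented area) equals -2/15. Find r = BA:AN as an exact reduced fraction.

r = -3/2

Set Z = (0, 0), N = (1, 0), B = (0, 1), F = (3, 4); any affine frame gives the same invariant.
1. L is the midpoint of ZN ⇒ L = (1/2, 0)
2. With BA:AN = r, write λ = r/(r+1) so A = B + λ·(N−B); A is affine-linear in λ
3. V is the midpoint of ZB ⇒ V = (0, 1/2)
4. X is the midpoint of AL ⇒ X is an affine combination of earlier points and hence also affine-linear in λ
Every point depending on A is an affine combination of A and λ-independent points, so each such coordinate is linear in λ; the λ² term in each signed area is a multiple of (N−B)×(N−B) = 0, so 2·[FZV] and 2·[XFB] are each linear in λ. Evaluating at λ=0 and λ=1:
  2·[FZV] = -3/2,   2·[XFB] = 3·λ + 9/4
So [FZV]:[XFB] = (-3/2) / (3·λ + 9/4). Setting this equal to -2/15:
  -3/2 = -2/15·(3·λ + 9/4)  ⇒  λ = 3
Then r = λ/(1−λ) = (3)/(-2) = -3/2. Check: with r = -3/2, A = (3, -2) and [FZV]:[XFB] = -2/15 as required.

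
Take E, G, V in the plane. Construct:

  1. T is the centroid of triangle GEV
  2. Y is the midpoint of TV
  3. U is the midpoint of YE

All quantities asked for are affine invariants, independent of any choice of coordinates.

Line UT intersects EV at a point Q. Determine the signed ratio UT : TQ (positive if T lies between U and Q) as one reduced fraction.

Work in coordinates with E = (0, 0), G = (1, 0), V = (0, 1).
1. T is the centroid of triangle GEV ⇒ T = (1/3, 1/3)
2. Y is the midpoint of TV ⇒ Y = (1/6, 2/3)
3. U is the midpoint of YE ⇒ U = (1/12, 1/3)
line UT meets EV at Q = (0, 1/3)
T = U + t·(Q−U) with t = -3, so UT:TQ = -3:4

UT:TQ = -3/4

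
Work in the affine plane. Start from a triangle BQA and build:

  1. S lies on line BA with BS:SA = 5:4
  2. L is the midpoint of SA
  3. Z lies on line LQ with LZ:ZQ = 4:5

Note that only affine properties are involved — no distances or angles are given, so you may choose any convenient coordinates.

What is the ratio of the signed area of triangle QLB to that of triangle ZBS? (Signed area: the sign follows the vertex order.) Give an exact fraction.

Assign B = (0, 0), Q = (1, 0), A = (0, 1) — the answer is frame-independent, so this choice is without loss of generality.
1. S lies on line BA with BS:SA = 5:4 ⇒ S = (0, 5/9)
2. L is the midpoint of SA ⇒ L = (0, 7/9)
3. Z lies on line LQ with LZ:ZQ = 4:5 ⇒ Z = (4/9, 35/81)
2·[QLB] = 7/9, 2·[ZBS] = -20/81
[QLB]:[ZBS] = 7/9:-20/81 = -63/20

[QLB]:[ZBS] = -63/20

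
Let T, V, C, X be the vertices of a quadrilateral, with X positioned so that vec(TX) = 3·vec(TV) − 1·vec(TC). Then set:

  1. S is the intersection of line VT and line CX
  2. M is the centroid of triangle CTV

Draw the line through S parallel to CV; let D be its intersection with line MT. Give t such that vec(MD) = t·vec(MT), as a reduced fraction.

t = -5/4

Set T = (0, 0), V = (1, 0), C = (0, 1), X = (3, -1); any affine frame gives the same invariant.
1. S is the intersection of line VT and line CX ⇒ S = (3/2, 0)
2. M is the centroid of triangle CTV ⇒ M = (1/3, 1/3)
through S parallel to CV: direction (1, -1); meets MT at D = (3/4, 3/4)
D = M + t·(T−M) with t = -5/4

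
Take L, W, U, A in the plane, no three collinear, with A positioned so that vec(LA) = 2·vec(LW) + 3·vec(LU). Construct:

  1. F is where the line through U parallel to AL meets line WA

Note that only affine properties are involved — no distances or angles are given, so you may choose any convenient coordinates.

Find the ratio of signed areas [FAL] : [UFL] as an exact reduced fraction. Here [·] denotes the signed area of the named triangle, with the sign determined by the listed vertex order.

Choose coordinates L = (0, 0), W = (1, 0), U = (0, 1), A = (2, 3).
1. F is where the line through U parallel to AL meets line WA ⇒ F = (8/3, 5)
2·[FAL] = -2, 2·[UFL] = -8/3
[FAL]:[UFL] = -2:-8/3 = 3/4

[FAL]:[UFL] = 3/4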